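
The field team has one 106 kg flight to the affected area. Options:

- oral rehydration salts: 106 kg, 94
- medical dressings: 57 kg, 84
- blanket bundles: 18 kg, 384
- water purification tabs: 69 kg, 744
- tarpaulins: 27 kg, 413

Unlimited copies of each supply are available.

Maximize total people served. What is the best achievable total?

1949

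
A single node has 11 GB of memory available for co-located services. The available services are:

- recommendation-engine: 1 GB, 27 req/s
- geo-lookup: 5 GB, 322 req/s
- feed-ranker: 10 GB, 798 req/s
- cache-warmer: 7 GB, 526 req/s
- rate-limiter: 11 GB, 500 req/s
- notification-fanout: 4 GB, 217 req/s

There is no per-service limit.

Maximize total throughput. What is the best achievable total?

Best packing: recommendation-engine + feed-ranker — 11 GB, 825 total.
That's the maximum — no swap from here does better than 825.

825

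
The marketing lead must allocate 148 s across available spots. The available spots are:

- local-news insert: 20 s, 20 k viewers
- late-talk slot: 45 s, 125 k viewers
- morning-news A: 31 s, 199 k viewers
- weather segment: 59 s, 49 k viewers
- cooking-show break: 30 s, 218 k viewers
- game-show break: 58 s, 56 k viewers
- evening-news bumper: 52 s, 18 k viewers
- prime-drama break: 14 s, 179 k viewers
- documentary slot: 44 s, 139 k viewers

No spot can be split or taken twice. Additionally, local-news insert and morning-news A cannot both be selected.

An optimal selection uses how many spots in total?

Optimal total is 735.
For example morning-news A + cooking-show break + prime-drama break + documentary slot achieves it, using 119 s.
Every optimal selection uses 4 spots.

4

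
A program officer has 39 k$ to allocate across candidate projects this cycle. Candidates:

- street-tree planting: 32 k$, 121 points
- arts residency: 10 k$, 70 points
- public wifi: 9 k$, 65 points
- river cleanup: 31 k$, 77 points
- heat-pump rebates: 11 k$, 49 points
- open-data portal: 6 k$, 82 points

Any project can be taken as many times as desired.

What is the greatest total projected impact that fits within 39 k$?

492

Density check — open-data portal 13.67, public wifi 7.22, arts residency 7.00 are the best per k$.
6×open-data portal uses 36 of the 39 k$ and totals 492.
Nothing else within 39 k$ beats 492.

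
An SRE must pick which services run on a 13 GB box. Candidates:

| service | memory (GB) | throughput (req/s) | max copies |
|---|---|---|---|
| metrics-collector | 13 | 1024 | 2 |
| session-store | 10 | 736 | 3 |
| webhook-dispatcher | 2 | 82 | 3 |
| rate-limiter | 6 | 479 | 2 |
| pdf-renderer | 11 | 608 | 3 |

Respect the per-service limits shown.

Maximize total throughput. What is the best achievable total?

1024

Taking the top-ratio services first gives 2×rate-limiter for 958 (12 GB).
The 12 GB tied up in 2×rate-limiter is better spent on metrics-collector — total rises to 1024 (13 GB).
Nothing else within 13 GB beats 1024.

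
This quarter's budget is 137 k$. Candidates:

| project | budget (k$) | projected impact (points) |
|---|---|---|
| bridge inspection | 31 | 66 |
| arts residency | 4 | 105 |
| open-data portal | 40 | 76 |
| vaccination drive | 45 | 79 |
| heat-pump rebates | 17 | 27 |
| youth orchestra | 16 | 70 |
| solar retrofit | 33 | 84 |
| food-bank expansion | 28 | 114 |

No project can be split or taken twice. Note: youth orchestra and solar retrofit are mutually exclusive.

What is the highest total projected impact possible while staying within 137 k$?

Bridge inspection + arts residency + open-data portal + heat-pump rebates + youth orchestra + food-bank expansion uses 136 of the 137 k$ and totals 458.
Next best is bridge inspection + arts residency + open-data portal + solar retrofit + food-bank expansion at 445 (136 k$) — short by 13.

458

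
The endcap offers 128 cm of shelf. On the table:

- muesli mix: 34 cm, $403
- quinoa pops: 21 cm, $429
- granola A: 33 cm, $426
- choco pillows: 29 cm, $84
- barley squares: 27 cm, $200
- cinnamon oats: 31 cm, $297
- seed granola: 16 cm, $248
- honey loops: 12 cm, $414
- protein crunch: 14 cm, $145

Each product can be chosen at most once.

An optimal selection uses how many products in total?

The maximum weekly sales within 128 cm is 1959.
One optimal bundle: quinoa pops + granola A + cinnamon oats + seed granola + honey loops + protein crunch (127 cm).
Every optimal selection uses 6 products.

6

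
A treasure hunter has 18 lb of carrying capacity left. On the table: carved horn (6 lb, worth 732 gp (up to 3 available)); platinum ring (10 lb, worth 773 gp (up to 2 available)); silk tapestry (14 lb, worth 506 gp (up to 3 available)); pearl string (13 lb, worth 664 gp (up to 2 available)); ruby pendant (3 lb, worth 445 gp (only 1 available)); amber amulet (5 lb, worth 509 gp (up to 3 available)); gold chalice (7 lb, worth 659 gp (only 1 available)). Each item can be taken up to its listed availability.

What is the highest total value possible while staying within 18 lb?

A density-first pass picks 2×carved horn + ruby pendant — 1909 at 15 lb.
Replace ruby pendant with carved horn: the trade gains 287 net, giving 2196 at 18 lb.
Nothing else within 18 lb beats 2196.

2196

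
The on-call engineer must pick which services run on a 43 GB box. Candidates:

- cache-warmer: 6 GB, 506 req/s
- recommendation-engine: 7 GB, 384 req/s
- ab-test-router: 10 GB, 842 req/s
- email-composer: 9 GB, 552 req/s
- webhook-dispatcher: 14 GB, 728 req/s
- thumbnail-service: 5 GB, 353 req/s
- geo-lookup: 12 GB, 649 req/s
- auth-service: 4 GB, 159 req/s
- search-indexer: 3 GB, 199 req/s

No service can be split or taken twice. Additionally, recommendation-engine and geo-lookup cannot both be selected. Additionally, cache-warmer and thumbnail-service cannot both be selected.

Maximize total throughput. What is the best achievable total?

2827

Cache-warmer + ab-test-router + email-composer + webhook-dispatcher + search-indexer uses 42 of the 43 GB and totals 2827.
The spare 1 GB is too small for any remaining service, and no feasible exchange beats 2827.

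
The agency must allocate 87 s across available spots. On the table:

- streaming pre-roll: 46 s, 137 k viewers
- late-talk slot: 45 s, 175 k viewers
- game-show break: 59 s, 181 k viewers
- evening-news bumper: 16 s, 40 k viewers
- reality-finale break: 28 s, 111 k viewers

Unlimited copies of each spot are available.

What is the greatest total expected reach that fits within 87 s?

333

Ranking by ratio (expected reach/s): reality-finale break 3.96, late-talk slot 3.89, game-show break 3.07.
3×reality-finale break uses 84 of the 87 s and totals 333.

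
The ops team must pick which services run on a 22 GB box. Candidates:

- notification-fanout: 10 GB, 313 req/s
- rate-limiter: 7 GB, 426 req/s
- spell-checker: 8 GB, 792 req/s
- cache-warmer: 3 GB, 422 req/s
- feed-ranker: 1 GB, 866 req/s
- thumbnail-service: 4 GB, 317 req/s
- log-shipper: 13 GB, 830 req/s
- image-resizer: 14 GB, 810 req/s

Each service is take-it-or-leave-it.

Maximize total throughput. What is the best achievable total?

Ranking by ratio (throughput/GB): feed-ranker 866.00, cache-warmer 140.67, spell-checker 99.00, thumbnail-service 79.25.
A density-first pass picks spell-checker + cache-warmer + feed-ranker + thumbnail-service — 2397 at 16 GB.
Dropping thumbnail-service frees 4 GB; slotting in rate-limiter (7 GB) lifts the total to 2506 at 19 GB.

2506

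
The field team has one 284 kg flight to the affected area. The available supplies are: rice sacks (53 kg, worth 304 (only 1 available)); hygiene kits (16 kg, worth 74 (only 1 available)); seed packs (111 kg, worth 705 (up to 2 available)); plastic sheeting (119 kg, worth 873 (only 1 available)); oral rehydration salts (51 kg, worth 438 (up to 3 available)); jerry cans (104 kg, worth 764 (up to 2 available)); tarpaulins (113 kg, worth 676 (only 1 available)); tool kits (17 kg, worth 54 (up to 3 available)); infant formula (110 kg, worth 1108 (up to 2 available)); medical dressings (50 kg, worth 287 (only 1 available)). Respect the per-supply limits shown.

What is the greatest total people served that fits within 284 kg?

Ranking by ratio (people served/kg): infant formula 10.07, oral rehydration salts 8.59, jerry cans 7.35.
The ratio ordering already packs tightly: oral rehydration salts + 2×infant formula, 271 kg, 2654.

2654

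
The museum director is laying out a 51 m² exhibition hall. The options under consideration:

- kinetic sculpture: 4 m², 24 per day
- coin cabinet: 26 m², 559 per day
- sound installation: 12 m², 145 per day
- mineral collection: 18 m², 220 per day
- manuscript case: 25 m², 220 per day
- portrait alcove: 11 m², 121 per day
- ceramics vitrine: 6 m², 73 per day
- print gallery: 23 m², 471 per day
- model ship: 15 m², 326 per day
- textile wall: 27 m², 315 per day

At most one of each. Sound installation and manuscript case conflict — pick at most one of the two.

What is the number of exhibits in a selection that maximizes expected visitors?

2

The maximum expected visitors within 51 m² is 1030.
coin cabinet + print gallery hits 1030 at 49 m².
Every optimal selection uses 2 exhibits.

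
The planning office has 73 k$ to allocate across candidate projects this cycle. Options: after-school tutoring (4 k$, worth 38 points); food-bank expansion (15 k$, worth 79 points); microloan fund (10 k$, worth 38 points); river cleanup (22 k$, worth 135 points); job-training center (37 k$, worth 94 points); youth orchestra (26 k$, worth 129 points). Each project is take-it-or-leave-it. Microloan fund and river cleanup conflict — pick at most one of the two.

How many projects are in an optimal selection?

4

The maximum projected impact within 73 k$ is 381.
One optimal bundle: after-school tutoring + food-bank expansion + river cleanup + youth orchestra (67 k$).
Any selection reaching 381 contains exactly 4 projects.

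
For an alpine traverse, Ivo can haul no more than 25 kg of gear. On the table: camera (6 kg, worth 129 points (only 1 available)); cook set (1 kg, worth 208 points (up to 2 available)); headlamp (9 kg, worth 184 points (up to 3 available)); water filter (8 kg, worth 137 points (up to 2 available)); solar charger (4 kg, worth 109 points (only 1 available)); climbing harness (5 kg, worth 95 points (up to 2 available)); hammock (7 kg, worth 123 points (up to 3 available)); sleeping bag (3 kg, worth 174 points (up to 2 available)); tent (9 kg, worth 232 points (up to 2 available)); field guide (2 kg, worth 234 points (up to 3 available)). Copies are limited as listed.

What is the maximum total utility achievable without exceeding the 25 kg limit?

1704

Camera + 2×cook set + solar charger + 2×sleeping bag + 3×field guide uses 24 of the 25 kg and totals 1704.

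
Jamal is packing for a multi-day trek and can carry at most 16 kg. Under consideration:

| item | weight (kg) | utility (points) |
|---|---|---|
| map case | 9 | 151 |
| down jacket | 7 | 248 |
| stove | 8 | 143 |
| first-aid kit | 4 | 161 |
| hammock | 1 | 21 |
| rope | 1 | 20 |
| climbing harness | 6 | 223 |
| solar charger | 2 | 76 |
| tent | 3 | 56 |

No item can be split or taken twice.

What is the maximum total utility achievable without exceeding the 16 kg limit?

By utility per kg: first-aid kit 40.25, solar charger 38.00, climbing harness 37.17, down jacket 35.43 lead.
Filling by ratio: first-aid kit + hammock + rope + climbing harness + solar charger for 501, with 2 kg left unused.
The 5 kg tied up in first-aid kit and rope is better spent on down jacket — total rises to 568 (16 kg).
Runner-up down jacket + rope + climbing harness + solar charger tops out at 567.

568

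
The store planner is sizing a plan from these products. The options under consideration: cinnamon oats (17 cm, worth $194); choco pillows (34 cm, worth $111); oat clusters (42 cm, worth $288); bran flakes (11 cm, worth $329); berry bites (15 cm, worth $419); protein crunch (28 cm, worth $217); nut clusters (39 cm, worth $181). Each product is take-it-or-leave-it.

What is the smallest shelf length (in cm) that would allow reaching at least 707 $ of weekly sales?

Need the lightest bundle worth ≥ 707.
Taking bran flakes + berry bites gives 748 (≥ 707) for 26 cm.
Any bundle with less than 26 cm falls short of 707.

26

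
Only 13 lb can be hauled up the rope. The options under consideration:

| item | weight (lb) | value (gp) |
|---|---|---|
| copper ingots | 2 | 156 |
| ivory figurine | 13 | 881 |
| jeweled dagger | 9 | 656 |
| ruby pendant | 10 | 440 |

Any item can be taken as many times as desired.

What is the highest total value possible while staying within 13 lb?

A density-first pass picks 6×copper ingots — 936 at 12 lb.
The 8 lb tied up in 4×copper ingots is better spent on jeweled dagger — total rises to 968 (13 lb).
That's the maximum — no swap from here does better than 968.

968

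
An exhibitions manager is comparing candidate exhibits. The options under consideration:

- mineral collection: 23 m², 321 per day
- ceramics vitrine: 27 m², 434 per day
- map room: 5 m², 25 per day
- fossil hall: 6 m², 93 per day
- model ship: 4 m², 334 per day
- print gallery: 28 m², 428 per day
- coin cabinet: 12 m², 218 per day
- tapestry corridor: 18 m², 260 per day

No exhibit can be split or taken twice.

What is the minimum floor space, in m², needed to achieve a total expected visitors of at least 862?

39

Look for the lowest-floor combination reaching 862.
Taking mineral collection + model ship + coin cabinet gives 873 (≥ 862) for 39 m².
No combination under 39 m² hits 862.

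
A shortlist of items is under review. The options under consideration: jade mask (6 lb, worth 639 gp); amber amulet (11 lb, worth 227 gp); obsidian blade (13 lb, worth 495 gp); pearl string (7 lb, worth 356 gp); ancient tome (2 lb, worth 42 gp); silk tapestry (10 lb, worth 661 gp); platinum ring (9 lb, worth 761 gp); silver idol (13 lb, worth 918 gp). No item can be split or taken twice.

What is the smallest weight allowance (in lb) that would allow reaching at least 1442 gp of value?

Need the lightest bundle worth ≥ 1442.
Taking jade mask + ancient tome + platinum ring gives 1442 (≥ 1442) for 17 lb.
Any bundle with less than 17 lb falls short of 1442.

17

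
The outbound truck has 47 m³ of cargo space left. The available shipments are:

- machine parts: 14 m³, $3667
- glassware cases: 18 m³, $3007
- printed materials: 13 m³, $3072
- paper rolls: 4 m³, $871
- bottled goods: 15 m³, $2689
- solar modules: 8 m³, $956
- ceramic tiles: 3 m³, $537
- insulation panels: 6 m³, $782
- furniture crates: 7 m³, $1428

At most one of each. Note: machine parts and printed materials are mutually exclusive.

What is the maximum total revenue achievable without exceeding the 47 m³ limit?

Machine parts + glassware cases + paper rolls + ceramic tiles + furniture crates uses 46 of the 47 m³ and totals 9510.
Nothing else feasible within 47 m³ beats 9510.

9510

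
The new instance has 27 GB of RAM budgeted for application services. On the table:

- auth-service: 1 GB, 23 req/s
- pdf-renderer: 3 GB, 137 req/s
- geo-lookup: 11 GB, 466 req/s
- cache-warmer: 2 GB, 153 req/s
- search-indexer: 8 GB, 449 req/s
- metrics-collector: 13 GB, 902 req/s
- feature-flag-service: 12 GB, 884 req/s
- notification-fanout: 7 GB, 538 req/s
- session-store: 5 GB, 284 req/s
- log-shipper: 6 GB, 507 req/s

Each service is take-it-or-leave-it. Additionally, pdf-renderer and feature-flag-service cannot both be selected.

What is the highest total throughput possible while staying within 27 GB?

By throughput per GB: log-shipper 84.50, notification-fanout 76.86, cache-warmer 76.50, feature-flag-service 73.67 lead.
Best packing: cache-warmer + feature-flag-service + notification-fanout + log-shipper — 27 GB, 2082 total.

2082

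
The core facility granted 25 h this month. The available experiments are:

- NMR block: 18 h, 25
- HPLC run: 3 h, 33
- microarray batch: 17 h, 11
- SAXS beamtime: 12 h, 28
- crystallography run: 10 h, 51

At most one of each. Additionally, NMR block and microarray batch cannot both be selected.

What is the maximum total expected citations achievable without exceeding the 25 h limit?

Taking HPLC run + SAXS beamtime + crystallography run: 25 h used, 112 in expected citations.
Runner-up HPLC run + crystallography run tops out at 84.

112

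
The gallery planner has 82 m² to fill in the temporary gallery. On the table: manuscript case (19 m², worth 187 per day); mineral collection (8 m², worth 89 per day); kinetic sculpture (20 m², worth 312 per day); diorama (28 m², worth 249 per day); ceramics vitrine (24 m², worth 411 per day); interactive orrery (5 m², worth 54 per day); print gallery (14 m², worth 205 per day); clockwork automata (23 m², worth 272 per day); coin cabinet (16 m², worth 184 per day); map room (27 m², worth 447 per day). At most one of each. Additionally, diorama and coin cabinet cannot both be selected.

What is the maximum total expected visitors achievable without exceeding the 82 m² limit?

1259

Mineral collection + kinetic sculpture + ceramics vitrine + map room uses 79 of the 82 m² and totals 1259.
Nothing else feasible within 82 m² beats 1259.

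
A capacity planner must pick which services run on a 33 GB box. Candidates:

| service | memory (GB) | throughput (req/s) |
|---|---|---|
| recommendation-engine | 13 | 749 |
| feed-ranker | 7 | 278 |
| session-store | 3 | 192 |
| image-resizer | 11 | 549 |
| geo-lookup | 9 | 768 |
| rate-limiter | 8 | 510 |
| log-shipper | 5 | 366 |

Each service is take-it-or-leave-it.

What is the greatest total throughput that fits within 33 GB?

2219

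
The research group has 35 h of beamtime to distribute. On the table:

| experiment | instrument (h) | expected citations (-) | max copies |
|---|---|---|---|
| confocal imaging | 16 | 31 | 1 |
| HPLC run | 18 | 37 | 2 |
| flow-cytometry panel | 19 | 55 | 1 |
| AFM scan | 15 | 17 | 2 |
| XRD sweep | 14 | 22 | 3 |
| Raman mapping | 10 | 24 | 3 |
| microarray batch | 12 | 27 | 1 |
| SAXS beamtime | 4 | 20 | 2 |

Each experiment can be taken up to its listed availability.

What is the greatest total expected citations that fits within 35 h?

By expected citations per h: SAXS beamtime 5.00, flow-cytometry panel 2.89, Raman mapping 2.40 lead.
Greedy by ratio would take flow-cytometry panel + 2×SAXS beamtime: 27 h used, total 95.
Dropping SAXS beamtime frees 4 h; slotting in microarray batch (12 h) lifts the total to 102 at 35 h.
That's the maximum — no swap from here does better than 102.

102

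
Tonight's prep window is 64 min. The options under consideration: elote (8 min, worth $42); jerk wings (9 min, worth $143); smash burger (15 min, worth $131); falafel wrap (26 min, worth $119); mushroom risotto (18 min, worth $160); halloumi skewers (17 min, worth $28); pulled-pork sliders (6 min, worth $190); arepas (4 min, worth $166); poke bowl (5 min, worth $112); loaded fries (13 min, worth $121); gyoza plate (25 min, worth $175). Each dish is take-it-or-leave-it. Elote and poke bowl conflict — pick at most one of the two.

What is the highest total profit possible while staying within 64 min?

917

Taking jerk wings + smash burger + pulled-pork sliders + arepas + poke bowl + gyoza plate: 64 min used, 917 in profit.
The closest alternative, jerk wings + pulled-pork sliders + arepas + poke bowl + loaded fries + gyoza plate, reaches only 907.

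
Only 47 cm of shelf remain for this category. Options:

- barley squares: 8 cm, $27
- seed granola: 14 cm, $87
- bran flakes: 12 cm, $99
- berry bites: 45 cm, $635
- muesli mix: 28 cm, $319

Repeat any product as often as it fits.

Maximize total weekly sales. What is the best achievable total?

635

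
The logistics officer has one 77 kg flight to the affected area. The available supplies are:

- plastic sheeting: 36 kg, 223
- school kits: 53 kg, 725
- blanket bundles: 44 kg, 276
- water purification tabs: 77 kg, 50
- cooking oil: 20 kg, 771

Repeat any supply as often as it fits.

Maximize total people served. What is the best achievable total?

2313

Taking 3×cooking oil: 60 kg used, 2313 in people served.
Nothing else within 77 kg beats 2313.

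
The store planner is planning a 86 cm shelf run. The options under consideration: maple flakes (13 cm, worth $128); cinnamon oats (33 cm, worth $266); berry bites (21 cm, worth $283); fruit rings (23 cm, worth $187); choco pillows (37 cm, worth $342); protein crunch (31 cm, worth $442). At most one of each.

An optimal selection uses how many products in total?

3

Optimal total is 991.
For example cinnamon oats + berry bites + protein crunch achieves it, using 85 cm.
Any selection reaching 991 contains exactly 3 products.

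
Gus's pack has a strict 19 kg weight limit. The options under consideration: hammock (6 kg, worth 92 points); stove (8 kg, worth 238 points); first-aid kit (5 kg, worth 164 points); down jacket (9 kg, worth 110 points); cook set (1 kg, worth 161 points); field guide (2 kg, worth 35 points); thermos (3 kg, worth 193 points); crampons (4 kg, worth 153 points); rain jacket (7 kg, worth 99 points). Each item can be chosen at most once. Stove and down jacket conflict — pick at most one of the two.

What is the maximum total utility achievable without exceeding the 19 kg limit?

A density-first pass picks first-aid kit + cook set + field guide + thermos + crampons — 706 at 15 kg.
Dropping crampons frees 4 kg; slotting in stove (8 kg) lifts the total to 791 at 19 kg.
The closest alternative, stove + cook set + field guide + thermos + crampons, reaches only 780.

791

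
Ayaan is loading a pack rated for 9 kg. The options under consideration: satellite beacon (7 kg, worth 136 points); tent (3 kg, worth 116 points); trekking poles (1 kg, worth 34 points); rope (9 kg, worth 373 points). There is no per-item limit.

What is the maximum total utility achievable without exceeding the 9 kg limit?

373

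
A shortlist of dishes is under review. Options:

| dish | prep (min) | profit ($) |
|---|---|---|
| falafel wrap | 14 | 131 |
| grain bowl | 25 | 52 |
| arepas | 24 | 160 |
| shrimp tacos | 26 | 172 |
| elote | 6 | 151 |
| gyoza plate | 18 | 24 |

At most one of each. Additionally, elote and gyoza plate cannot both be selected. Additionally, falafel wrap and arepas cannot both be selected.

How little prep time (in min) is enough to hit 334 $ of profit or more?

45

Look for the lowest-prep combination reaching 334.
falafel wrap + grain bowl + elote reaches 334 using 45 min.
Any bundle with less than 45 min falls short of 334.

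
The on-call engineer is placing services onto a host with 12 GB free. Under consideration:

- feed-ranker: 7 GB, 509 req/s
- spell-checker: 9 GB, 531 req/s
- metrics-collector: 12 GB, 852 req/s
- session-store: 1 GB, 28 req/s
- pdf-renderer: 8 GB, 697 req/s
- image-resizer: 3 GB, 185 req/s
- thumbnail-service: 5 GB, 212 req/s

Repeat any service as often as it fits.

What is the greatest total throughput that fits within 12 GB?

Density check — pdf-renderer 87.12, feed-ranker 72.71, metrics-collector 71.00 are the best per GB.
Session-store + pdf-renderer + image-resizer uses 12 of the 12 GB and totals 910.

910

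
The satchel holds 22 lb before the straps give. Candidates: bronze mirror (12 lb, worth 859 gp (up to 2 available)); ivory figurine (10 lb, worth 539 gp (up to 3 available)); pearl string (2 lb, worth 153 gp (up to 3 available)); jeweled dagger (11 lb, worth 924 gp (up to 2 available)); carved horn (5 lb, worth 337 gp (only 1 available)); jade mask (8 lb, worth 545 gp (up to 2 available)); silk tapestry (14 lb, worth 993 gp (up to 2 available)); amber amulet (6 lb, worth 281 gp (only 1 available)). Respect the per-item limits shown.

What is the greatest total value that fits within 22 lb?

1848

Taking 2×jeweled dagger: 22 lb used, 1848 in value.
That's the maximum — no swap from here does better than 1848.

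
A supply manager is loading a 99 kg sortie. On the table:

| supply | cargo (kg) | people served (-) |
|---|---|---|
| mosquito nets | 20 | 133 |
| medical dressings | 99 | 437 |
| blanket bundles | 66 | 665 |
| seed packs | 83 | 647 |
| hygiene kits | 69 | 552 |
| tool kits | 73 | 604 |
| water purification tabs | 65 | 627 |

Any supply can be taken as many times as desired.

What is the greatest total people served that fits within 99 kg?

798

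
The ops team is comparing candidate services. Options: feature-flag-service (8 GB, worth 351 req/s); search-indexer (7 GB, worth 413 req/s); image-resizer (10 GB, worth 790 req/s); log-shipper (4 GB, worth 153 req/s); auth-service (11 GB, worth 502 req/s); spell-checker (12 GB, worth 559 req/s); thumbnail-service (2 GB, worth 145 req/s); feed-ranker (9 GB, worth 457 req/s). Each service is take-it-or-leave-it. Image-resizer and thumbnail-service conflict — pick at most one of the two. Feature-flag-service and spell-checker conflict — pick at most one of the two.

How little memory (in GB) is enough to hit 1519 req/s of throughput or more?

Need the lightest bundle worth ≥ 1519.
feature-flag-service + search-indexer + image-resizer: 1554 throughput at 25 GB.
No combination under 25 GB hits 1519.

25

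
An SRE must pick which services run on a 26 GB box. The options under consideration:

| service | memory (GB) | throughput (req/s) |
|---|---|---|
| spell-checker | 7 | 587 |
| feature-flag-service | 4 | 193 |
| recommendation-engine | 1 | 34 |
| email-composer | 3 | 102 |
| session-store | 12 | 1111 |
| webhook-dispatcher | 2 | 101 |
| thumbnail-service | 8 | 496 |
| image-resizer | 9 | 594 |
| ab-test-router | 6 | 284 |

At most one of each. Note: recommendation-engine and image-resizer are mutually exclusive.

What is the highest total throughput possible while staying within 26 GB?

2026

By throughput per GB: session-store 92.58, spell-checker 83.86, image-resizer 66.00, thumbnail-service 62.00 lead.
Taking spell-checker + feature-flag-service + recommendation-engine + session-store + webhook-dispatcher: 26 GB used, 2026 in throughput.
An exhaustive check of the 512 subsets confirms 2026.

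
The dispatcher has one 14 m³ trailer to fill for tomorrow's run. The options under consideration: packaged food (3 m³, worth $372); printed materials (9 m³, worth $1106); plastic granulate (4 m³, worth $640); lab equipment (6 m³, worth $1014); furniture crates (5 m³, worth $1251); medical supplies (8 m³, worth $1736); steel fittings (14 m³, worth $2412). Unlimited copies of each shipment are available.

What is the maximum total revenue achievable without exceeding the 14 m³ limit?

3142

Best packing: plastic granulate + 2×furniture crates — 14 m³, 3142 total.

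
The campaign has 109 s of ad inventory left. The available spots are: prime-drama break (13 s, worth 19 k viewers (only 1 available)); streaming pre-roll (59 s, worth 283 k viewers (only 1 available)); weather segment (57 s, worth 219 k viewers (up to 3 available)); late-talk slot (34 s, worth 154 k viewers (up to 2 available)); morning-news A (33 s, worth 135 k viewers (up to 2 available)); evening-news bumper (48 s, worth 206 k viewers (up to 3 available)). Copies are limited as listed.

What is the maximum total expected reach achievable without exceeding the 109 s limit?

489

Taking the top-ratio spots first gives prime-drama break + streaming pre-roll + late-talk slot for 456 (106 s).
Dropping prime-drama break and late-talk slot frees 47 s; slotting in evening-news bumper (48 s) lifts the total to 489 at 107 s.
The spare 2 s is too small for any remaining spot, and no exchange beats 489.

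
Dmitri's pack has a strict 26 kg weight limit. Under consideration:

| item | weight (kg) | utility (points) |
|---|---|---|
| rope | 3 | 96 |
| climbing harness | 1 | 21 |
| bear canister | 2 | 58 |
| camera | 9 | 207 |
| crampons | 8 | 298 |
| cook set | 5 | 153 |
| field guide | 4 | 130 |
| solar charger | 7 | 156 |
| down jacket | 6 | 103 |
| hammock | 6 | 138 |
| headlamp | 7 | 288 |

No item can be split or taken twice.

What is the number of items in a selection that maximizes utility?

5

Optimal total is 927.
One optimal bundle: bear canister + crampons + cook set + field guide + headlamp (26 kg).
Every optimal selection uses 5 items.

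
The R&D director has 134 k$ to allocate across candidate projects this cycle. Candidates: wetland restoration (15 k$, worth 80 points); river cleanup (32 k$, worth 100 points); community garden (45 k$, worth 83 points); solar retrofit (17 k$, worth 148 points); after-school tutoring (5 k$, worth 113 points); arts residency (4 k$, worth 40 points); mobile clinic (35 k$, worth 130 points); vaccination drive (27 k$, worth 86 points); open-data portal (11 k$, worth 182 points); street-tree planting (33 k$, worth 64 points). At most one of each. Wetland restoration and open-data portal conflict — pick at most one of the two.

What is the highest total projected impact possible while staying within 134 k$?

799

By projected impact per k$: after-school tutoring 22.60, open-data portal 16.55, arts residency 10.00, solar retrofit 8.71 lead.
Taking river cleanup + solar retrofit + after-school tutoring + arts residency + mobile clinic + vaccination drive + open-data portal: 131 k$ used, 799 in projected impact.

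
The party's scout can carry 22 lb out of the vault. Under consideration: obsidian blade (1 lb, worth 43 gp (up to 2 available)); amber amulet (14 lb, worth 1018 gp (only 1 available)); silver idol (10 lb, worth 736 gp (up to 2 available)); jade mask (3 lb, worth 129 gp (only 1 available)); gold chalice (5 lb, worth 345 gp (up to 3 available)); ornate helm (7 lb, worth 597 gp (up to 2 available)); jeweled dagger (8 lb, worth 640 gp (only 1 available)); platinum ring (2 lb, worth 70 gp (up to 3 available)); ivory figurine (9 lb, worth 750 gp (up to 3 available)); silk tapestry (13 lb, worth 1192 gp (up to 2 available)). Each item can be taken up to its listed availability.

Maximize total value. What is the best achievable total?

1942

Taking the top-ratio items first gives 2×obsidian blade + ornate helm + silk tapestry for 1875 (22 lb).
The 9 lb tied up in 2×obsidian blade and ornate helm is better spent on ivory figurine — total rises to 1942 (22 lb).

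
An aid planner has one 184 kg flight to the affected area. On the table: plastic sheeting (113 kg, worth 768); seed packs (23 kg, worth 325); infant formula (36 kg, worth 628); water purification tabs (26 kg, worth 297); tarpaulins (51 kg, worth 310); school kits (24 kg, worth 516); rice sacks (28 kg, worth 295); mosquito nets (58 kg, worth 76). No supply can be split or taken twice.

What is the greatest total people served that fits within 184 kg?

2076

Taking the top-ratio supplies first gives seed packs + infant formula + water purification tabs + school kits + rice sacks for 2061 (137 kg).
Replace rice sacks with tarpaulins: the trade gains 15 net, giving 2076 at 160 kg.
Nothing else within 184 kg beats 2076.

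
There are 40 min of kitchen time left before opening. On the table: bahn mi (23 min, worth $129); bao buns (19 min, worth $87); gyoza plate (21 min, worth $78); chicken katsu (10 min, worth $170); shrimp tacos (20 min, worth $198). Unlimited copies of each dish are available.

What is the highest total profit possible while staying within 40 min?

Best packing: 4×chicken katsu — 40 min, 680 total.

680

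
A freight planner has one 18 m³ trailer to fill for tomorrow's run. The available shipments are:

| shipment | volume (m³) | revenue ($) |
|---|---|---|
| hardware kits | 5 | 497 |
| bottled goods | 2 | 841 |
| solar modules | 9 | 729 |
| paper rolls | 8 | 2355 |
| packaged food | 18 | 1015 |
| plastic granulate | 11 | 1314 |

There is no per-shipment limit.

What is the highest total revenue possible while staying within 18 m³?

7569

By revenue per m³: bottled goods 420.50, paper rolls 294.38, plastic granulate 119.45 lead.
The ratio ordering already packs tightly: 9×bottled goods, 18 m³, 7569.
That's the maximum — no swap from here does better than 7569.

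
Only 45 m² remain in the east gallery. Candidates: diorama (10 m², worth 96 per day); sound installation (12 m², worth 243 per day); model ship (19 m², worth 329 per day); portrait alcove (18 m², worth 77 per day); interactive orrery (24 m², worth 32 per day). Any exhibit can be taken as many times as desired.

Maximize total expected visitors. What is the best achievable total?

815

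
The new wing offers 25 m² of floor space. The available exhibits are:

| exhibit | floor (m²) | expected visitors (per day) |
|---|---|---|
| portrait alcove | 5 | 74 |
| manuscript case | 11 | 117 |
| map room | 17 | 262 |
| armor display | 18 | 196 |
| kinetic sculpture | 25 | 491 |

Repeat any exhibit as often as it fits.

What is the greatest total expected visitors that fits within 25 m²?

491

Kinetic sculpture uses 25 of the 25 m² and totals 491.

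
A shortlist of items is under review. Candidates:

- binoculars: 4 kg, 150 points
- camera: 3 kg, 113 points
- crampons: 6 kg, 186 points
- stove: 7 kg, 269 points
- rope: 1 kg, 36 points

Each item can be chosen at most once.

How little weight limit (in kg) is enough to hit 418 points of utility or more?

11

Need the lightest bundle worth ≥ 418.
Taking binoculars + stove gives 419 (≥ 418) for 11 kg.
No combination under 11 kg hits 418.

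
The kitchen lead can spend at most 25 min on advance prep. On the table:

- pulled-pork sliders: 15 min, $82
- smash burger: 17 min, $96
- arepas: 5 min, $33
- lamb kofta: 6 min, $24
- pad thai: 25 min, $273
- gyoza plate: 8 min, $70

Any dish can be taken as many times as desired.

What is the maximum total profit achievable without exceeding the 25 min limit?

Best packing: pad thai — 25 min, 273 total.

273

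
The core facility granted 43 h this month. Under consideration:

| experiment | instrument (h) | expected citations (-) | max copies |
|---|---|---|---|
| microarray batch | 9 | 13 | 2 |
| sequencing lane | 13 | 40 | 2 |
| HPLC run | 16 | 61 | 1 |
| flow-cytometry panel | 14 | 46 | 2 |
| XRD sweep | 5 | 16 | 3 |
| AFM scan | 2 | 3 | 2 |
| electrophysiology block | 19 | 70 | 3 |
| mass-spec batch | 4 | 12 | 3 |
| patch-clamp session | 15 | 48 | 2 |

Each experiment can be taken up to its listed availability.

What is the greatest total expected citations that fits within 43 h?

A density-first pass picks HPLC run + XRD sweep + AFM scan + electrophysiology block — 150 at 42 h.
Dropping HPLC run and AFM scan frees 18 h; slotting in electrophysiology block (19 h) lifts the total to 156 at 43 h.
That's the maximum — no swap from here does better than 156.

156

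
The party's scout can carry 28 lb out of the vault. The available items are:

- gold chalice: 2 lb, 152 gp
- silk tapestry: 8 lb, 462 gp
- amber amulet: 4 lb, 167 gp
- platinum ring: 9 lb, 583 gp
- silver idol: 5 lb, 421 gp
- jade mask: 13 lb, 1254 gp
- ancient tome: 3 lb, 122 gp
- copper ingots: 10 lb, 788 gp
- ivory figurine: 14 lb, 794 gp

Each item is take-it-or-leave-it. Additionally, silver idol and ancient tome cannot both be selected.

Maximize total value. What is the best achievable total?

Ranking by ratio (value/lb): jade mask 96.46, silver idol 84.20, copper ingots 78.80, gold chalice 76.00.
Best packing: silver idol + jade mask + copper ingots — 28 lb, 2463 total.

2463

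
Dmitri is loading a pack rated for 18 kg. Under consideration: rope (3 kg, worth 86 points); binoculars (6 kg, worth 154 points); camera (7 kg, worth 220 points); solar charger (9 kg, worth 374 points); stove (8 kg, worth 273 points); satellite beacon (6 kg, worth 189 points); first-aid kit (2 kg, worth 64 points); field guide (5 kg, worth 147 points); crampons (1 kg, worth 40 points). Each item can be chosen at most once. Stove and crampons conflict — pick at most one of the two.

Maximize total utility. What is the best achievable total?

667

Best packing: solar charger + satellite beacon + first-aid kit + crampons — 18 kg, 667 total.
Runner-up camera + solar charger + first-aid kit tops out at 658.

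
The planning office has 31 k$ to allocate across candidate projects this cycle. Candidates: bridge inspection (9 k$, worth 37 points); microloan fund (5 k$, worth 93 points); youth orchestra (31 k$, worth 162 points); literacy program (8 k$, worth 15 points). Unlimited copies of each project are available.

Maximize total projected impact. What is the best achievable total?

By projected impact per k$: microloan fund 18.60, youth orchestra 5.23, bridge inspection 4.11, literacy program 1.88 lead.
6×microloan fund uses 30 of the 31 k$ and totals 558.
Every other selection either busts 31 k$ or fails to beat 558.

558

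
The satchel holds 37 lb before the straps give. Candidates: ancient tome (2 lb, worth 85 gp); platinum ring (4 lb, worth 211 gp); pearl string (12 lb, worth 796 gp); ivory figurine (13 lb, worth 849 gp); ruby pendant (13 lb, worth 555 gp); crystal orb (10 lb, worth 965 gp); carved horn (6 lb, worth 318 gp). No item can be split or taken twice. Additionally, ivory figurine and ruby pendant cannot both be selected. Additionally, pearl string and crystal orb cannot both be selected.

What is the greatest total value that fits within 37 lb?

2428

Ranking by ratio (value/lb): crystal orb 96.50, pearl string 66.33, ivory figurine 65.31.
Taking ancient tome + platinum ring + ivory figurine + crystal orb + carved horn: 35 lb used, 2428 in value.
Nothing else feasible within 37 lb beats 2428.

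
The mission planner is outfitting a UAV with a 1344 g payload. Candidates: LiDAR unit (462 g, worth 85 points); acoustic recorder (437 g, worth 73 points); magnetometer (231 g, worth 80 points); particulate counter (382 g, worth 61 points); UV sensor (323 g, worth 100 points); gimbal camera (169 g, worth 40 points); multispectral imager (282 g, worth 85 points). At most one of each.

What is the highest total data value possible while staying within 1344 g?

350

Density check — magnetometer 0.35, UV sensor 0.31, multispectral imager 0.30, gimbal camera 0.24 are the best per g.
Filling by ratio: magnetometer + UV sensor + gimbal camera + multispectral imager for 305, with 339 g left unused.
Dropping gimbal camera frees 169 g; slotting in LiDAR unit (462 g) lifts the total to 350 at 1298 g.
No other feasible combination exceeds 350.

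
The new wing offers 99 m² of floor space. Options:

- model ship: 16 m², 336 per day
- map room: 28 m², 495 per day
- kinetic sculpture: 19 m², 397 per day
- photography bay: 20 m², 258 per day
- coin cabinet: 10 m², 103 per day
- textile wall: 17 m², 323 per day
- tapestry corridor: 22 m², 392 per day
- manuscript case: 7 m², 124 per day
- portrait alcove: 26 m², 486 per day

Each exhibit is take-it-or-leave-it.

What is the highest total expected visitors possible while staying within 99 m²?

1838

Filling by ratio: model ship + kinetic sculpture + coin cabinet + textile wall + manuscript case + portrait alcove for 1769, with 4 m² left unused.
Dropping coin cabinet and textile wall frees 27 m²; slotting in map room (28 m²) lifts the total to 1838 at 96 m².
The closest alternative, model ship + map room + tapestry corridor + manuscript case + portrait alcove, reaches only 1833.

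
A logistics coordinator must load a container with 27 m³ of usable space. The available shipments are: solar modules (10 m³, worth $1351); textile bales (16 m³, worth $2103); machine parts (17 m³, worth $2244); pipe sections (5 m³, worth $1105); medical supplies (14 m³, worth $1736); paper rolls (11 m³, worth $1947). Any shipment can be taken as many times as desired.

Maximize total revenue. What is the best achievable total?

The ratio ordering already packs tightly: 5×pipe sections, 25 m³, 5525.
No other feasible combination exceeds 5525.

5525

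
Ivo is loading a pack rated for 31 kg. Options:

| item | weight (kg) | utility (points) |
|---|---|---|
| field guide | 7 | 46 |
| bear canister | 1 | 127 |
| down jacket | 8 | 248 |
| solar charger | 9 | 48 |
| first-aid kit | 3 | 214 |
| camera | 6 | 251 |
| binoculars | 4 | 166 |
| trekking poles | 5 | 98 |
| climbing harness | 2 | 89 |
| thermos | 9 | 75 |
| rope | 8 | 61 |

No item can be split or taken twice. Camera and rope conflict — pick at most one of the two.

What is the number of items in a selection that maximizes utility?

Best achievable utility is 1193.
bear canister + down jacket + first-aid kit + camera + binoculars + trekking poles + climbing harness hits 1193 at 29 kg.
Every optimal selection uses 7 items.

7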